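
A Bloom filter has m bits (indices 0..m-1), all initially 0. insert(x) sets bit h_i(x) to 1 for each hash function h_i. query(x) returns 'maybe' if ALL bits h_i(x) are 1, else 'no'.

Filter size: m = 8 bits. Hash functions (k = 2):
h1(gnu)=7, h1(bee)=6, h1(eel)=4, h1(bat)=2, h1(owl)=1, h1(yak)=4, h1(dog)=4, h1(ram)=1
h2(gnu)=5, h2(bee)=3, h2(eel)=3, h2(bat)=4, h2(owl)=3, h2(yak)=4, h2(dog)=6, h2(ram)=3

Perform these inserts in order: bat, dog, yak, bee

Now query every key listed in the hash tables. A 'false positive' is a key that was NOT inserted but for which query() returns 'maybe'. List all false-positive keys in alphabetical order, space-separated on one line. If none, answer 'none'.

Start: bits=00000000
After insert 'bat': sets bits 2 4 -> bits=00101000
After insert 'dog': sets bits 4 6 -> bits=00101010
After insert 'yak': sets bits 4 -> bits=00101010
After insert 'bee': sets bits 3 6 -> bits=00111010
Not inserted: eel gnu owl ram — query each against bits=00111010:
query eel: checks bit3=1, bit4=1 (all 1) -> maybe => FALSE POSITIVE
query gnu: checks bit5=0, bit7=0 (has a 0) -> no => not a false positive
query owl: checks bit1=0, bit3=1 (has a 0) -> no => not a false positive
query ram: checks bit1=0, bit3=1 (has a 0) -> no => not a false positive
False positives (alphabetical): eel

Answer: eel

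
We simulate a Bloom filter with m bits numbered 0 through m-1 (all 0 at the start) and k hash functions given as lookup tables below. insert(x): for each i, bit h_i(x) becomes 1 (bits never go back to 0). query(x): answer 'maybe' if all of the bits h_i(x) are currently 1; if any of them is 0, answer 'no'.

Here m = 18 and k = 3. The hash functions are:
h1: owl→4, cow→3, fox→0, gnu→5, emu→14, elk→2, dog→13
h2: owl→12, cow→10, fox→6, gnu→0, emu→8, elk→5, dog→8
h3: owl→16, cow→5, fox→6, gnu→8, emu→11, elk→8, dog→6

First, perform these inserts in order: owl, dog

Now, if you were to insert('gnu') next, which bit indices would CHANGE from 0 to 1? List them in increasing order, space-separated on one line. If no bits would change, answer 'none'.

Answer: 0 5

Derivation:
Start: bits=000000000000000000
After insert 'owl': sets bits 4 12 16 -> bits=000010000000100010
After insert 'dog': sets bits 6 8 13 -> bits=000010101000110010
insert 'gnu' would touch bits 0 5 8; currently bit0=0, bit5=0, bit8=1
Bits that are 0 among those (would change 0->1): 0 5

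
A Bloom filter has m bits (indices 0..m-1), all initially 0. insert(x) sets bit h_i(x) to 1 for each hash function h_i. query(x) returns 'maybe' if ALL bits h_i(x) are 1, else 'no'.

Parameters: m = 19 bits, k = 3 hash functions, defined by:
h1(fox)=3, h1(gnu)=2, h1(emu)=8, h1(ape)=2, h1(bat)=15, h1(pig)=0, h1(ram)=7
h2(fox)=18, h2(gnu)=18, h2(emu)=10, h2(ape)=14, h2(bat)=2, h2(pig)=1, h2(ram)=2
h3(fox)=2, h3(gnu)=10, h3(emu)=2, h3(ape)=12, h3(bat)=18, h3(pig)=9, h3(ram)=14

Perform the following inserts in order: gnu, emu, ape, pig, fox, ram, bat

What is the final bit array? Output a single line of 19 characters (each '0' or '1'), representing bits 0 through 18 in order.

Answer: 1111000111101011001

Derivation:
Start: bits=0000000000000000000
After insert 'gnu': sets bits 2 10 18 -> bits=0010000000100000001
After insert 'emu': sets bits 2 8 10 -> bits=0010000010100000001
After insert 'ape': sets bits 2 12 14 -> bits=0010000010101010001
After insert 'pig': sets bits 0 1 9 -> bits=1110000011101010001
After insert 'fox': sets bits 2 3 18 -> bits=1111000011101010001
After insert 'ram': sets bits 2 7 14 -> bits=1111000111101010001
After insert 'bat': sets bits 2 15 18 -> bits=1111000111101011001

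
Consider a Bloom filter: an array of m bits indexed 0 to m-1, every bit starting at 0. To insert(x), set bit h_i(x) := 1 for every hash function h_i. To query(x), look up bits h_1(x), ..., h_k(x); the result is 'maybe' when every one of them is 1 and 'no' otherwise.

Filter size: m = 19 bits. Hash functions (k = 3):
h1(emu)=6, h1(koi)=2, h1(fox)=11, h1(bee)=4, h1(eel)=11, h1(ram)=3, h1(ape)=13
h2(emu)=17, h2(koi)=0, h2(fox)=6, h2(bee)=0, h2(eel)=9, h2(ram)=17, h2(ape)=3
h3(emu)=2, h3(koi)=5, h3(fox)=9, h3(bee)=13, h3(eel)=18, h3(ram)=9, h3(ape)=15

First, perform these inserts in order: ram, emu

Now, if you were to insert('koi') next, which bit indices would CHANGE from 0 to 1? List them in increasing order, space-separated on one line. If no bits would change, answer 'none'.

Start: bits=0000000000000000000
After insert 'ram': sets bits 3 9 17 -> bits=0001000001000000010
After insert 'emu': sets bits 2 6 17 -> bits=0011001001000000010
insert 'koi' would touch bits 0 2 5; currently bit0=0, bit2=1, bit5=0
Bits that are 0 among those (would change 0->1): 0 5

Answer: 0 5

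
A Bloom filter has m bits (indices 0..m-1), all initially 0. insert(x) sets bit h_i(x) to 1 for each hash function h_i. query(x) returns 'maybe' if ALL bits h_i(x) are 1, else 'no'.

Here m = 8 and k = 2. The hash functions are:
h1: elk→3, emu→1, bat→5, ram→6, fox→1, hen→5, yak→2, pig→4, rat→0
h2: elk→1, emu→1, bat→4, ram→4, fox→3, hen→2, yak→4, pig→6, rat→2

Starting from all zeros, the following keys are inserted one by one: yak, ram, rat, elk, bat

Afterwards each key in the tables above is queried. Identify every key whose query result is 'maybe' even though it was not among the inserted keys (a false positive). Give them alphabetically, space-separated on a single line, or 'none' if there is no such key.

Answer: emu fox hen pig

Derivation:
Start: bits=00000000
After insert 'yak': sets bits 2 4 -> bits=00101000
After insert 'ram': sets bits 4 6 -> bits=00101010
After insert 'rat': sets bits 0 2 -> bits=10101010
After insert 'elk': sets bits 1 3 -> bits=11111010
After insert 'bat': sets bits 4 5 -> bits=11111110
Not inserted: emu fox hen pig — query each against bits=11111110:
query emu: checks bit1=1 (all 1) -> maybe => FALSE POSITIVE
query fox: checks bit1=1, bit3=1 (all 1) -> maybe => FALSE POSITIVE
query hen: checks bit2=1, bit5=1 (all 1) -> maybe => FALSE POSITIVE
query pig: checks bit4=1, bit6=1 (all 1) -> maybe => FALSE POSITIVE
False positives (alphabetical): emu fox hen pig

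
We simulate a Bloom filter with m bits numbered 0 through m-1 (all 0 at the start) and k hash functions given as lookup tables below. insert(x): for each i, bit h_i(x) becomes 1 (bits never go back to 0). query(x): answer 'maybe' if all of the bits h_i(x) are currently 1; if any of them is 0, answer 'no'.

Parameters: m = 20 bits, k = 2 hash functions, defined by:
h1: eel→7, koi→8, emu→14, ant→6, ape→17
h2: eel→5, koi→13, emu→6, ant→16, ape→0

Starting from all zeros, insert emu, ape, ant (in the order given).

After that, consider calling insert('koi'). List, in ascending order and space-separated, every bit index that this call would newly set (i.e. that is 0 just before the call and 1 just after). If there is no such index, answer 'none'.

Start: bits=00000000000000000000
After insert 'emu': sets bits 6 14 -> bits=00000010000000100000
After insert 'ape': sets bits 0 17 -> bits=10000010000000100100
After insert 'ant': sets bits 6 16 -> bits=10000010000000101100
insert 'koi' would touch bits 8 13; currently bit8=0, bit13=0
Bits that are 0 among those (would change 0->1): 8 13

Answer: 8 13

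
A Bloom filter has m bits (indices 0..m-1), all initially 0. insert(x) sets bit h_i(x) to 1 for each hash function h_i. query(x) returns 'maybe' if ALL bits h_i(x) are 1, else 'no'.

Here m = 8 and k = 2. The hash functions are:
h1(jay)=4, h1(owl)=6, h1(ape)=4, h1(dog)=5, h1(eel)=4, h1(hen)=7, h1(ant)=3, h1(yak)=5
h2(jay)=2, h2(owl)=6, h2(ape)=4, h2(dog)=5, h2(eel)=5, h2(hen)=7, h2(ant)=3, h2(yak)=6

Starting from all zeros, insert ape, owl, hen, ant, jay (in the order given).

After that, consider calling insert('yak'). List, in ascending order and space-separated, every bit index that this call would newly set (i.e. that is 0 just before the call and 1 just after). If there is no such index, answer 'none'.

Answer: 5

Derivation:
Start: bits=00000000
After insert 'ape': sets bits 4 -> bits=00001000
After insert 'owl': sets bits 6 -> bits=00001010
After insert 'hen': sets bits 7 -> bits=00001011
After insert 'ant': sets bits 3 -> bits=00011011
After insert 'jay': sets bits 2 4 -> bits=00111011
insert 'yak' would touch bits 5 6; currently bit5=0, bit6=1
Bits that are 0 among those (would change 0->1): 5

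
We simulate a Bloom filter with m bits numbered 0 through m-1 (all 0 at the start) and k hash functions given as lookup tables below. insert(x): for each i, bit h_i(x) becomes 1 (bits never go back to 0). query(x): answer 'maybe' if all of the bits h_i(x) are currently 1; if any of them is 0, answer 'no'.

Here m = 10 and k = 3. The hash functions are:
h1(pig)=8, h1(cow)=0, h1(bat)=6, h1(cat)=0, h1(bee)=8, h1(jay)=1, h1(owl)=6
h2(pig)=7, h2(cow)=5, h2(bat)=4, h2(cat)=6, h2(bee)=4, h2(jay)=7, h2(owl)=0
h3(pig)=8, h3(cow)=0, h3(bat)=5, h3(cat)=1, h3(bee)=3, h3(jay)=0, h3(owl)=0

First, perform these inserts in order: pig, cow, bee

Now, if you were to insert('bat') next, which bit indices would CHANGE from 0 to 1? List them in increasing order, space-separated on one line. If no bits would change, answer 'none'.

Start: bits=0000000000
After insert 'pig': sets bits 7 8 -> bits=0000000110
After insert 'cow': sets bits 0 5 -> bits=1000010110
After insert 'bee': sets bits 3 4 8 -> bits=1001110110
insert 'bat' would touch bits 4 5 6; currently bit4=1, bit5=1, bit6=0
Bits that are 0 among those (would change 0->1): 6

Answer: 6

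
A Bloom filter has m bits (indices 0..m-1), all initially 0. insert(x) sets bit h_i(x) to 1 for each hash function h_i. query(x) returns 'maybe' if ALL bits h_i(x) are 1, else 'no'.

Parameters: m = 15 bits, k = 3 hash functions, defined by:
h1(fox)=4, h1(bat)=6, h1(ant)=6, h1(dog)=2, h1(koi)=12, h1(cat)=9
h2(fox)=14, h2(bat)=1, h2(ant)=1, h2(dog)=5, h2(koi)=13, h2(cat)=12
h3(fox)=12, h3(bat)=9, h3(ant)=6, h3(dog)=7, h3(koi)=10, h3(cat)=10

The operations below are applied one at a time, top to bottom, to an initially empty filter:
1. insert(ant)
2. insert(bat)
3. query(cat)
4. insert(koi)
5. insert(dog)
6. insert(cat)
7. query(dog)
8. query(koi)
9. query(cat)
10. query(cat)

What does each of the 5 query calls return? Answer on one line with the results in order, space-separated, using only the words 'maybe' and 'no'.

Start: bits=000000000000000
Op 1: insert ant -> sets bits 1 6 -> bits=010000100000000
Op 2: insert bat -> sets bits 1 6 9 -> bits=010000100100000
Op 3: query cat -> checks bit9=1, bit10=0, bit12=0 (has a 0) -> no
Op 4: insert koi -> sets bits 10 12 13 -> bits=010000100110110
Op 5: insert dog -> sets bits 2 5 7 -> bits=011001110110110
Op 6: insert cat -> sets bits 9 10 12 -> bits=011001110110110
Op 7: query dog -> checks bit2=1, bit5=1, bit7=1 (all 1) -> maybe
Op 8: query koi -> checks bit10=1, bit12=1, bit13=1 (all 1) -> maybe
Op 9: query cat -> checks bit9=1, bit10=1, bit12=1 (all 1) -> maybe
Op 10: query cat -> checks bit9=1, bit10=1, bit12=1 (all 1) -> maybe
Query results in order: no maybe maybe maybe maybe

Answer: no maybe maybe maybe maybe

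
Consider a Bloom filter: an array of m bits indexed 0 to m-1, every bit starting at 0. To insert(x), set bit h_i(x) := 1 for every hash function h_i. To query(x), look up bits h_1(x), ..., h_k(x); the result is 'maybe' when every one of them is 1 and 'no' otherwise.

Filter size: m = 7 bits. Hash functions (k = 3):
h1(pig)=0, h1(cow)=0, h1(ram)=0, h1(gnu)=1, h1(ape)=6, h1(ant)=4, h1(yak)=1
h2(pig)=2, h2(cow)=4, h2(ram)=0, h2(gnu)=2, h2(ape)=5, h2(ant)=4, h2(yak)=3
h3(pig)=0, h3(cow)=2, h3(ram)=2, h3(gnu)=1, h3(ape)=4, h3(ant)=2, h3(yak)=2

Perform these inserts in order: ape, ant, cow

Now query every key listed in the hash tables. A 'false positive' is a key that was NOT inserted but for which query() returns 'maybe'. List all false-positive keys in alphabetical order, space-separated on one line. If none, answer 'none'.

Start: bits=0000000
After insert 'ape': sets bits 4 5 6 -> bits=0000111
After insert 'ant': sets bits 2 4 -> bits=0010111
After insert 'cow': sets bits 0 2 4 -> bits=1010111
Not inserted: gnu pig ram yak — query each against bits=1010111:
query gnu: checks bit1=0, bit2=1 (has a 0) -> no => not a false positive
query pig: checks bit0=1, bit2=1 (all 1) -> maybe => FALSE POSITIVE
query ram: checks bit0=1, bit2=1 (all 1) -> maybe => FALSE POSITIVE
query yak: checks bit1=0, bit2=1, bit3=0 (has a 0) -> no => not a false positive
False positives (alphabetical): pig ram

Answer: pig ram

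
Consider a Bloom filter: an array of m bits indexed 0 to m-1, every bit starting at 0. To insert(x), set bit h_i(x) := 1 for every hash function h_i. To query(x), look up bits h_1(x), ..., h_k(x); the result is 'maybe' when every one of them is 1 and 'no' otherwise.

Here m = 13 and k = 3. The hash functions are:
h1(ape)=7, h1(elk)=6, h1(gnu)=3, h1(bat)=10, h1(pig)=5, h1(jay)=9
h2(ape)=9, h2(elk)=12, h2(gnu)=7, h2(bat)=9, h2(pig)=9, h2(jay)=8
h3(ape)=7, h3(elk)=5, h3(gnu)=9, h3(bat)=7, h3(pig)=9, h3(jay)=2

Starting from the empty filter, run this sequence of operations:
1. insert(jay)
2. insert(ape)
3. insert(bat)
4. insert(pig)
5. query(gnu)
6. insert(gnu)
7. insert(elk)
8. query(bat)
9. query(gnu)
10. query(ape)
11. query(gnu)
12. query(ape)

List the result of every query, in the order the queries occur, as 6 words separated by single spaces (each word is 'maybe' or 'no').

Answer: no maybe maybe maybe maybe maybe

Derivation:
Start: bits=0000000000000
Op 1: insert jay -> sets bits 2 8 9 -> bits=0010000011000
Op 2: insert ape -> sets bits 7 9 -> bits=0010000111000
Op 3: insert bat -> sets bits 7 9 10 -> bits=0010000111100
Op 4: insert pig -> sets bits 5 9 -> bits=0010010111100
Op 5: query gnu -> checks bit3=0, bit7=1, bit9=1 (has a 0) -> no
Op 6: insert gnu -> sets bits 3 7 9 -> bits=0011010111100
Op 7: insert elk -> sets bits 5 6 12 -> bits=0011011111101
Op 8: query bat -> checks bit7=1, bit9=1, bit10=1 (all 1) -> maybe
Op 9: query gnu -> checks bit3=1, bit7=1, bit9=1 (all 1) -> maybe
Op 10: query ape -> checks bit7=1, bit9=1 (all 1) -> maybe
Op 11: query gnu -> checks bit3=1, bit7=1, bit9=1 (all 1) -> maybe
Op 12: query ape -> checks bit7=1, bit9=1 (all 1) -> maybe
Query results in order: no maybe maybe maybe maybe maybe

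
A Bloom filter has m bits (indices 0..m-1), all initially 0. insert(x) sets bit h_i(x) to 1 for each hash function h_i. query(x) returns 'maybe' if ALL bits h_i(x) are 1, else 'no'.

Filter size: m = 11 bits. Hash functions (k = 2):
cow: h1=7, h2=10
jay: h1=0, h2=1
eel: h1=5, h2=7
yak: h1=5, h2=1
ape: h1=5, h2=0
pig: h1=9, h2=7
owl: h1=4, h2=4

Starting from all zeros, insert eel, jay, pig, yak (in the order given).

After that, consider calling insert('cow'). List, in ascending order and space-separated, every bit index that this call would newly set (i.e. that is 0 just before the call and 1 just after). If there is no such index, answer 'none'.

Answer: 10

Derivation:
Start: bits=00000000000
After insert 'eel': sets bits 5 7 -> bits=00000101000
After insert 'jay': sets bits 0 1 -> bits=11000101000
After insert 'pig': sets bits 7 9 -> bits=11000101010
After insert 'yak': sets bits 1 5 -> bits=11000101010
insert 'cow' would touch bits 7 10; currently bit7=1, bit10=0
Bits that are 0 among those (would change 0->1): 10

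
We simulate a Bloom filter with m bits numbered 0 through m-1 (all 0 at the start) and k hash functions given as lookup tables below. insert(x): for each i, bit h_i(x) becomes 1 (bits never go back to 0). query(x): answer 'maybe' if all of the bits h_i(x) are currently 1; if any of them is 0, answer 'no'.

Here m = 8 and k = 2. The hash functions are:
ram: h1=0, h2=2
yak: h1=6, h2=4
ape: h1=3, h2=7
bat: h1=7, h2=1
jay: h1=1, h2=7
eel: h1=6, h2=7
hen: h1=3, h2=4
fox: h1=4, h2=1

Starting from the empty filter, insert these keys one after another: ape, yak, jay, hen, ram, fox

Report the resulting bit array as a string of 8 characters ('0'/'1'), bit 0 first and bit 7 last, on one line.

Start: bits=00000000
After insert 'ape': sets bits 3 7 -> bits=00010001
After insert 'yak': sets bits 4 6 -> bits=00011011
After insert 'jay': sets bits 1 7 -> bits=01011011
After insert 'hen': sets bits 3 4 -> bits=01011011
After insert 'ram': sets bits 0 2 -> bits=11111011
After insert 'fox': sets bits 1 4 -> bits=11111011

Answer: 11111011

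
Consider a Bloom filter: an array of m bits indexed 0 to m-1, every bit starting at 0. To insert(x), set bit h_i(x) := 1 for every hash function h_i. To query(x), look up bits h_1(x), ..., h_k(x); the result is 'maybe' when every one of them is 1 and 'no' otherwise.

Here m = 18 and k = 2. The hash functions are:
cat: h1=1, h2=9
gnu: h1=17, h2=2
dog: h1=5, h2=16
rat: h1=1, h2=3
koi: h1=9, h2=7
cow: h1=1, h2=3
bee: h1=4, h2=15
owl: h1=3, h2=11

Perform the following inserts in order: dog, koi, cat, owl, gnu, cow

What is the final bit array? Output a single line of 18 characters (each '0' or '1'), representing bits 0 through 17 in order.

Answer: 011101010101000011

Derivation:
Start: bits=000000000000000000
After insert 'dog': sets bits 5 16 -> bits=000001000000000010
After insert 'koi': sets bits 7 9 -> bits=000001010100000010
After insert 'cat': sets bits 1 9 -> bits=010001010100000010
After insert 'owl': sets bits 3 11 -> bits=010101010101000010
After insert 'gnu': sets bits 2 17 -> bits=011101010101000011
After insert 'cow': sets bits 1 3 -> bits=011101010101000011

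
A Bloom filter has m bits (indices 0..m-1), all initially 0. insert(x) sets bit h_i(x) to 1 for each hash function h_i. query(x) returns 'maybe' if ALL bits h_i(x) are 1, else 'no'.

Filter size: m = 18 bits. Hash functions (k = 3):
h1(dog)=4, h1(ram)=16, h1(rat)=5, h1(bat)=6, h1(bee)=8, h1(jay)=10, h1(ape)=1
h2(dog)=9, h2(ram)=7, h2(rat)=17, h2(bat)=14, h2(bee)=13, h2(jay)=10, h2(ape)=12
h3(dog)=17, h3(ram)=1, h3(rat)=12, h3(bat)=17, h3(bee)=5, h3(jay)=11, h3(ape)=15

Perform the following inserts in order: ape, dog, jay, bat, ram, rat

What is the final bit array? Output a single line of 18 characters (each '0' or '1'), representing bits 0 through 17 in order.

Answer: 010011110111101111

Derivation:
Start: bits=000000000000000000
After insert 'ape': sets bits 1 12 15 -> bits=010000000000100100
After insert 'dog': sets bits 4 9 17 -> bits=010010000100100101
After insert 'jay': sets bits 10 11 -> bits=010010000111100101
After insert 'bat': sets bits 6 14 17 -> bits=010010100111101101
After insert 'ram': sets bits 1 7 16 -> bits=010010110111101111
After insert 'rat': sets bits 5 12 17 -> bits=010011110111101111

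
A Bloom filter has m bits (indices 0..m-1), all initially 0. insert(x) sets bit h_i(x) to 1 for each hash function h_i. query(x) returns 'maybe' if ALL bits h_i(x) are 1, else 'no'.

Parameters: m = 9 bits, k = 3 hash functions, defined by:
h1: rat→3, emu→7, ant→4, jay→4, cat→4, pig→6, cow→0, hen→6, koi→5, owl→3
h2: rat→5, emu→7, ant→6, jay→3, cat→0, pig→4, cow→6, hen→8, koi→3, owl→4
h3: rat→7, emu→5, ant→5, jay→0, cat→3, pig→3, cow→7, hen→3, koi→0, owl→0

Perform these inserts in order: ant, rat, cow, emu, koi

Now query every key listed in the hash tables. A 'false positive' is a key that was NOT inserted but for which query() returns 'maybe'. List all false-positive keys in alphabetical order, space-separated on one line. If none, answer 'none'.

Start: bits=000000000
After insert 'ant': sets bits 4 5 6 -> bits=000011100
After insert 'rat': sets bits 3 5 7 -> bits=000111110
After insert 'cow': sets bits 0 6 7 -> bits=100111110
After insert 'emu': sets bits 5 7 -> bits=100111110
After insert 'koi': sets bits 0 3 5 -> bits=100111110
Not inserted: cat hen jay owl pig — query each against bits=100111110:
query cat: checks bit0=1, bit3=1, bit4=1 (all 1) -> maybe => FALSE POSITIVE
query hen: checks bit3=1, bit6=1, bit8=0 (has a 0) -> no => not a false positive
query jay: checks bit0=1, bit3=1, bit4=1 (all 1) -> maybe => FALSE POSITIVE
query owl: checks bit0=1, bit3=1, bit4=1 (all 1) -> maybe => FALSE POSITIVE
query pig: checks bit3=1, bit4=1, bit6=1 (all 1) -> maybe => FALSE POSITIVE
False positives (alphabetical): cat jay owl pig

Answer: cat jay owl pig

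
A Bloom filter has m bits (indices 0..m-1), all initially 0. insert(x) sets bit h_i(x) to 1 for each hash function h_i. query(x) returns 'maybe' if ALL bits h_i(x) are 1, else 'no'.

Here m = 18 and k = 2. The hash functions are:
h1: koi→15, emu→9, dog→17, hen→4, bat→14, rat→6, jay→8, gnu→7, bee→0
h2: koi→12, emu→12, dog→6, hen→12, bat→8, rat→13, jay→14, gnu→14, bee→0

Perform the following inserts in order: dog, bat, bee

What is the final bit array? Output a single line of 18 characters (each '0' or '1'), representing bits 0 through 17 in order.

Start: bits=000000000000000000
After insert 'dog': sets bits 6 17 -> bits=000000100000000001
After insert 'bat': sets bits 8 14 -> bits=000000101000001001
After insert 'bee': sets bits 0 -> bits=100000101000001001

Answer: 100000101000001001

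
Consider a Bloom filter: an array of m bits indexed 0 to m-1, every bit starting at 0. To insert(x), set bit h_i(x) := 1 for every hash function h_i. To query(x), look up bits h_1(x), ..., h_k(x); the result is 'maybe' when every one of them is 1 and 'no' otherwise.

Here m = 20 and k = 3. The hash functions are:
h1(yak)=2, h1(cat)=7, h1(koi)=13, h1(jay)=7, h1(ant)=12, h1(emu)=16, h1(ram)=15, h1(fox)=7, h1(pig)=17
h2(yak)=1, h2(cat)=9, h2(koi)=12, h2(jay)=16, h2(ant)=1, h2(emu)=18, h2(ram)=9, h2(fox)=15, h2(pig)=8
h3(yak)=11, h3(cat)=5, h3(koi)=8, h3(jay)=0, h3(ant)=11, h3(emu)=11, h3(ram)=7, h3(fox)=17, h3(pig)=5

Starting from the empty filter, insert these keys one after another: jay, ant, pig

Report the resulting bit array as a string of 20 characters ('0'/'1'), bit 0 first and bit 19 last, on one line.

Start: bits=00000000000000000000
After insert 'jay': sets bits 0 7 16 -> bits=10000001000000001000
After insert 'ant': sets bits 1 11 12 -> bits=11000001000110001000
After insert 'pig': sets bits 5 8 17 -> bits=11000101100110001100

Answer: 11000101100110001100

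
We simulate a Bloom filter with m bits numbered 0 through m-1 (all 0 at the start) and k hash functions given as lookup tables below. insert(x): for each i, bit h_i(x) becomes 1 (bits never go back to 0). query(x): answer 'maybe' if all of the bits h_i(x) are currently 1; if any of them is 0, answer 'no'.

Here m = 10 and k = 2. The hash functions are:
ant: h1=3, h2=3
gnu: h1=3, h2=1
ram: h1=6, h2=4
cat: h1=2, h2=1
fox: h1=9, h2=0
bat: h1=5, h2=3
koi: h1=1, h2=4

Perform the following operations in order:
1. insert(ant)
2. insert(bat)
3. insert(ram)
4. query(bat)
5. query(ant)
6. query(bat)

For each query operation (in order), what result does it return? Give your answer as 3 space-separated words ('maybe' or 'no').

Answer: maybe maybe maybe

Derivation:
Start: bits=0000000000
Op 1: insert ant -> sets bits 3 -> bits=0001000000
Op 2: insert bat -> sets bits 3 5 -> bits=0001010000
Op 3: insert ram -> sets bits 4 6 -> bits=0001111000
Op 4: query bat -> checks bit3=1, bit5=1 (all 1) -> maybe
Op 5: query ant -> checks bit3=1 (all 1) -> maybe
Op 6: query bat -> checks bit3=1, bit5=1 (all 1) -> maybe
Query results in order: maybe maybe maybe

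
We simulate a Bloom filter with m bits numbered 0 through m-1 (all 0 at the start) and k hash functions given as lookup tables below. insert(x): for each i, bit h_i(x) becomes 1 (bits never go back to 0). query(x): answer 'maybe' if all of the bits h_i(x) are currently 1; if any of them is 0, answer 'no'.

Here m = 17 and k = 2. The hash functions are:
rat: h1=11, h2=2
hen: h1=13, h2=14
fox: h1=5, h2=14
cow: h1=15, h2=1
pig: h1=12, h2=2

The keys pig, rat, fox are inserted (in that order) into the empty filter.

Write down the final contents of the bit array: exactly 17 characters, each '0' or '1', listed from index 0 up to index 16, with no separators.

Answer: 00100100000110100

Derivation:
Start: bits=00000000000000000
After insert 'pig': sets bits 2 12 -> bits=00100000000010000
After insert 'rat': sets bits 2 11 -> bits=00100000000110000
After insert 'fox': sets bits 5 14 -> bits=00100100000110100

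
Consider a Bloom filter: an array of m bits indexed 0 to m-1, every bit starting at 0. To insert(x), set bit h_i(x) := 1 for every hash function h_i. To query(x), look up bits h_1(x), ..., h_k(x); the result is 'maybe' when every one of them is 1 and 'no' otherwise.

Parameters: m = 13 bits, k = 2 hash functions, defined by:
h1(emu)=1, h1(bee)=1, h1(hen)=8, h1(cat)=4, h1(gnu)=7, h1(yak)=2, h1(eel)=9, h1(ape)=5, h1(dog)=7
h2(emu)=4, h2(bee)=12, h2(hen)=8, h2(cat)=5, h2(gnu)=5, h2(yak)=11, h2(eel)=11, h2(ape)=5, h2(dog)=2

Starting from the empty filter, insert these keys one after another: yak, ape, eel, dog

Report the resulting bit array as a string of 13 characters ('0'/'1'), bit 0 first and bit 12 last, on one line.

Start: bits=0000000000000
After insert 'yak': sets bits 2 11 -> bits=0010000000010
After insert 'ape': sets bits 5 -> bits=0010010000010
After insert 'eel': sets bits 9 11 -> bits=0010010001010
After insert 'dog': sets bits 2 7 -> bits=0010010101010

Answer: 0010010101010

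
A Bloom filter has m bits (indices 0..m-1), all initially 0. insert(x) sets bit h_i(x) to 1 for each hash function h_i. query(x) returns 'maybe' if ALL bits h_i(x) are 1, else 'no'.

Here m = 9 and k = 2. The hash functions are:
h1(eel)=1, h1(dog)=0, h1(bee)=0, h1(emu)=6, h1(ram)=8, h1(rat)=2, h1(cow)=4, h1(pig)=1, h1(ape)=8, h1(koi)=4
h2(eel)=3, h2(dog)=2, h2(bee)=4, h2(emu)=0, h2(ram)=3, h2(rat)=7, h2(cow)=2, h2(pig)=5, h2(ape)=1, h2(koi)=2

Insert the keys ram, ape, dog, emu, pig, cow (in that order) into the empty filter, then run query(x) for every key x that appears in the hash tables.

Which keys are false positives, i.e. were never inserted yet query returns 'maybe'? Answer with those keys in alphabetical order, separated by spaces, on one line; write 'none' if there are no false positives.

Start: bits=000000000
After insert 'ram': sets bits 3 8 -> bits=000100001
After insert 'ape': sets bits 1 8 -> bits=010100001
After insert 'dog': sets bits 0 2 -> bits=111100001
After insert 'emu': sets bits 0 6 -> bits=111100101
After insert 'pig': sets bits 1 5 -> bits=111101101
After insert 'cow': sets bits 2 4 -> bits=111111101
Not inserted: bee eel koi rat — query each against bits=111111101:
query bee: checks bit0=1, bit4=1 (all 1) -> maybe => FALSE POSITIVE
query eel: checks bit1=1, bit3=1 (all 1) -> maybe => FALSE POSITIVE
query koi: checks bit2=1, bit4=1 (all 1) -> maybe => FALSE POSITIVE
query rat: checks bit2=1, bit7=0 (has a 0) -> no => not a false positive
False positives (alphabetical): bee eel koi

Answer: bee eel koi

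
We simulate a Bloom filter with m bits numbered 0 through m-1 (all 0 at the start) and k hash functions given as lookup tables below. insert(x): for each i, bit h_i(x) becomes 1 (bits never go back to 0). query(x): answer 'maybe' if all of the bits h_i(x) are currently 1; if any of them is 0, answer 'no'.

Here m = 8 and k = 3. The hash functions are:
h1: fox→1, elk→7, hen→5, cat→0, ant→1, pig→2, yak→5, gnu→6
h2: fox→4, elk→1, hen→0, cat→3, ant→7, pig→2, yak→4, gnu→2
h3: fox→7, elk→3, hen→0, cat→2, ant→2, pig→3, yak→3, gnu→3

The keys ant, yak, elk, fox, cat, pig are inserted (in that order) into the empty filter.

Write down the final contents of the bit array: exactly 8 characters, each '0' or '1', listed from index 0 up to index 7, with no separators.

Answer: 11111101

Derivation:
Start: bits=00000000
After insert 'ant': sets bits 1 2 7 -> bits=01100001
After insert 'yak': sets bits 3 4 5 -> bits=01111101
After insert 'elk': sets bits 1 3 7 -> bits=01111101
After insert 'fox': sets bits 1 4 7 -> bits=01111101
After insert 'cat': sets bits 0 2 3 -> bits=11111101
After insert 'pig': sets bits 2 3 -> bits=11111101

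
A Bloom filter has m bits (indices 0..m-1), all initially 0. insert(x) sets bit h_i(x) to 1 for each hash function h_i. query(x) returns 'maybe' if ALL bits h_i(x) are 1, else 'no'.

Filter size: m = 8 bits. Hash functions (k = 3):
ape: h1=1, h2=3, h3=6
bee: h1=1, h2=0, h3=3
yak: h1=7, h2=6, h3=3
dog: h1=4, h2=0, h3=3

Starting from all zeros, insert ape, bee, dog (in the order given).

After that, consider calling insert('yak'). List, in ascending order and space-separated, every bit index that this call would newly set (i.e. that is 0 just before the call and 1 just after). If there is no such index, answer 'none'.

Start: bits=00000000
After insert 'ape': sets bits 1 3 6 -> bits=01010010
After insert 'bee': sets bits 0 1 3 -> bits=11010010
After insert 'dog': sets bits 0 3 4 -> bits=11011010
insert 'yak' would touch bits 3 6 7; currently bit3=1, bit6=1, bit7=0
Bits that are 0 among those (would change 0->1): 7

Answer: 7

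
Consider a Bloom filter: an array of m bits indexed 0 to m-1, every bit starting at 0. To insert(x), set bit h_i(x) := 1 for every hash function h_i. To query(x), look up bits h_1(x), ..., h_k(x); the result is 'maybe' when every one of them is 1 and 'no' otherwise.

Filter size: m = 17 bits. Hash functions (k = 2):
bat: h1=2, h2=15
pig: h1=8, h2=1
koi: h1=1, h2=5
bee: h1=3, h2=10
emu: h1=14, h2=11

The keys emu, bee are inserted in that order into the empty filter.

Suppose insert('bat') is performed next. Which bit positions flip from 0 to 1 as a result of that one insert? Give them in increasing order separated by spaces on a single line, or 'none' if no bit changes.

Answer: 2 15

Derivation:
Start: bits=00000000000000000
After insert 'emu': sets bits 11 14 -> bits=00000000000100100
After insert 'bee': sets bits 3 10 -> bits=00010000001100100
insert 'bat' would touch bits 2 15; currently bit2=0, bit15=0
Bits that are 0 among those (would change 0->1): 2 15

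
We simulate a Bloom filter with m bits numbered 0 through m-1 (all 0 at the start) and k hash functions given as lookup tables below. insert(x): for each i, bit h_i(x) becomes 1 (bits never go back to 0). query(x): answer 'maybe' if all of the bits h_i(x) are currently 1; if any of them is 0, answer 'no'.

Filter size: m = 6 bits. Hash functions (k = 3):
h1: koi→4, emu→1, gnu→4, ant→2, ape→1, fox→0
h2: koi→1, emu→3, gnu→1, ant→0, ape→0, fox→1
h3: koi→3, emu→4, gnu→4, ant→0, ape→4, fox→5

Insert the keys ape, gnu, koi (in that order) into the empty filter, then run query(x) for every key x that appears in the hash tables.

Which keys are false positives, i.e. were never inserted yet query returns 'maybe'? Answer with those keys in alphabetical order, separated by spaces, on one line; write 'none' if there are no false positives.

Answer: emu

Derivation:
Start: bits=000000
After insert 'ape': sets bits 0 1 4 -> bits=110010
After insert 'gnu': sets bits 1 4 -> bits=110010
After insert 'koi': sets bits 1 3 4 -> bits=110110
Not inserted: ant emu fox — query each against bits=110110:
query ant: checks bit0=1, bit2=0 (has a 0) -> no => not a false positive
query emu: checks bit1=1, bit3=1, bit4=1 (all 1) -> maybe => FALSE POSITIVE
query fox: checks bit0=1, bit1=1, bit5=0 (has a 0) -> no => not a false positive
False positives (alphabetical): emu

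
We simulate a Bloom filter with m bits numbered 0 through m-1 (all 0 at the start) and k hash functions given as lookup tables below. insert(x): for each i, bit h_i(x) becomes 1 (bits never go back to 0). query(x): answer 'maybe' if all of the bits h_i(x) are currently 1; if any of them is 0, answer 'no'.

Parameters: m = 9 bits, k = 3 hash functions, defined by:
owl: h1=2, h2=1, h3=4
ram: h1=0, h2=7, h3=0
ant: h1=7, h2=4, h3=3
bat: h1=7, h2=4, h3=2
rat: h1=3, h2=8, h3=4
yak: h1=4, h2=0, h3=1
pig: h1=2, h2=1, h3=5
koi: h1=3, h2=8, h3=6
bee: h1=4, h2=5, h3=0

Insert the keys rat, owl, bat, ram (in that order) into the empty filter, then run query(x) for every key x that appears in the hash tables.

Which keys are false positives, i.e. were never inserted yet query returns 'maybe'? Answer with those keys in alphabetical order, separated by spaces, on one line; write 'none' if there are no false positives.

Answer: ant yak

Derivation:
Start: bits=000000000
After insert 'rat': sets bits 3 4 8 -> bits=000110001
After insert 'owl': sets bits 1 2 4 -> bits=011110001
After insert 'bat': sets bits 2 4 7 -> bits=011110011
After insert 'ram': sets bits 0 7 -> bits=111110011
Not inserted: ant bee koi pig yak — query each against bits=111110011:
query ant: checks bit3=1, bit4=1, bit7=1 (all 1) -> maybe => FALSE POSITIVE
query bee: checks bit0=1, bit4=1, bit5=0 (has a 0) -> no => not a false positive
query koi: checks bit3=1, bit6=0, bit8=1 (has a 0) -> no => not a false positive
query pig: checks bit1=1, bit2=1, bit5=0 (has a 0) -> no => not a false positive
query yak: checks bit0=1, bit1=1, bit4=1 (all 1) -> maybe => FALSE POSITIVE
False positives (alphabetical): ant yak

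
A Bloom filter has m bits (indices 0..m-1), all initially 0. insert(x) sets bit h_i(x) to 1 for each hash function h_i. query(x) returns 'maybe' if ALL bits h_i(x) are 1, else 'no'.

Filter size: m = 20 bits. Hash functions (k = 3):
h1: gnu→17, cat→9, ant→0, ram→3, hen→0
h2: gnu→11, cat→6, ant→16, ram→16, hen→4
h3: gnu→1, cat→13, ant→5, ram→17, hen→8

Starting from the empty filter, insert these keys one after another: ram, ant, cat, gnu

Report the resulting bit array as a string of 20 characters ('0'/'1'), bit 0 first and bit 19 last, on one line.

Answer: 11010110010101001100

Derivation:
Start: bits=00000000000000000000
After insert 'ram': sets bits 3 16 17 -> bits=00010000000000001100
After insert 'ant': sets bits 0 5 16 -> bits=10010100000000001100
After insert 'cat': sets bits 6 9 13 -> bits=10010110010001001100
After insert 'gnu': sets bits 1 11 17 -> bits=11010110010101001100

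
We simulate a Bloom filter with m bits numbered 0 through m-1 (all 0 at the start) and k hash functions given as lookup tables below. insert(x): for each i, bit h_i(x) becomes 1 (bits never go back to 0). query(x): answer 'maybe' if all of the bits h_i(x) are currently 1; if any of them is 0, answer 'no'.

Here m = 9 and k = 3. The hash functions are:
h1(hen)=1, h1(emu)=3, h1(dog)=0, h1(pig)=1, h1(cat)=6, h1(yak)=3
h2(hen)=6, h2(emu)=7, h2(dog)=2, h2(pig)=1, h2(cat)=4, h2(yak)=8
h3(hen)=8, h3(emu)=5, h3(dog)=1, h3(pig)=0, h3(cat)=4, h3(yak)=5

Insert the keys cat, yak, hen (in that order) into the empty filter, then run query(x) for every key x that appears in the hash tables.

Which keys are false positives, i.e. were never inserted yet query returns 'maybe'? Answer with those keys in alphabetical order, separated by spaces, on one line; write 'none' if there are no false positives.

Start: bits=000000000
After insert 'cat': sets bits 4 6 -> bits=000010100
After insert 'yak': sets bits 3 5 8 -> bits=000111101
After insert 'hen': sets bits 1 6 8 -> bits=010111101
Not inserted: dog emu pig — query each against bits=010111101:
query dog: checks bit0=0, bit1=1, bit2=0 (has a 0) -> no => not a false positive
query emu: checks bit3=1, bit5=1, bit7=0 (has a 0) -> no => not a false positive
query pig: checks bit0=0, bit1=1 (has a 0) -> no => not a false positive
False positives (alphabetical): none

Answer: none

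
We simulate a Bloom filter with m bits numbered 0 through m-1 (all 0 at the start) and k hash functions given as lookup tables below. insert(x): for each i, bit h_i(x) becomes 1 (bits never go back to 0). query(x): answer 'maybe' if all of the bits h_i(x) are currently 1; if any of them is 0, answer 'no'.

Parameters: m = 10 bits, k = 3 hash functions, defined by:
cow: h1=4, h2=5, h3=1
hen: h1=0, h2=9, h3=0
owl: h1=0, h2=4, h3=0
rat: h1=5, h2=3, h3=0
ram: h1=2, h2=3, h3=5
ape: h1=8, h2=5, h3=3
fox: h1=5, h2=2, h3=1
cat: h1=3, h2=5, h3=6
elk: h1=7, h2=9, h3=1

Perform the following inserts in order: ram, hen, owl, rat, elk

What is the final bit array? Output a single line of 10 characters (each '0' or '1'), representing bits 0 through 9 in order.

Answer: 1111110101

Derivation:
Start: bits=0000000000
After insert 'ram': sets bits 2 3 5 -> bits=0011010000
After insert 'hen': sets bits 0 9 -> bits=1011010001
After insert 'owl': sets bits 0 4 -> bits=1011110001
After insert 'rat': sets bits 0 3 5 -> bits=1011110001
After insert 'elk': sets bits 1 7 9 -> bits=1111110101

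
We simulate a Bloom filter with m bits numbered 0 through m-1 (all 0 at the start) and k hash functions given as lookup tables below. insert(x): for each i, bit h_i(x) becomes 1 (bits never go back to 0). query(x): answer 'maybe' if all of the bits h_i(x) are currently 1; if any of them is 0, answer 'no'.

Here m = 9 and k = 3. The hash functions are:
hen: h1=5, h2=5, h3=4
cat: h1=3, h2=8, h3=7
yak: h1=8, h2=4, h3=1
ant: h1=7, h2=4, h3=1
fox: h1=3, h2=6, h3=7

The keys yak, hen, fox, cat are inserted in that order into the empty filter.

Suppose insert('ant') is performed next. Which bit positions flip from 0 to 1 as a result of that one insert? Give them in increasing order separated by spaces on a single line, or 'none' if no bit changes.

Answer: none

Derivation:
Start: bits=000000000
After insert 'yak': sets bits 1 4 8 -> bits=010010001
After insert 'hen': sets bits 4 5 -> bits=010011001
After insert 'fox': sets bits 3 6 7 -> bits=010111111
After insert 'cat': sets bits 3 7 8 -> bits=010111111
insert 'ant' would touch bits 1 4 7; currently bit1=1, bit4=1, bit7=1
Bits that are 0 among those (would change 0->1): none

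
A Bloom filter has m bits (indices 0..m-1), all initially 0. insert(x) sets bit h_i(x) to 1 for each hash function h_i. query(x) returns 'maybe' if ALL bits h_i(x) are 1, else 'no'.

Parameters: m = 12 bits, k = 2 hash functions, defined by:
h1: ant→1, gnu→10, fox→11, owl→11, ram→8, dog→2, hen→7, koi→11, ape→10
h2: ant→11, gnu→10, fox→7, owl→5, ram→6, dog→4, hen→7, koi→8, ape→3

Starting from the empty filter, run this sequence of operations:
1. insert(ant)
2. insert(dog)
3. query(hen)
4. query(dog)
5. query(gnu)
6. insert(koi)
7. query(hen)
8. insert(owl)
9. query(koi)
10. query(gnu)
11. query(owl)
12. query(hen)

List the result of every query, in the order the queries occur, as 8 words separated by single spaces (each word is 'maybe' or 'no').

Answer: no maybe no no maybe no maybe no

Derivation:
Start: bits=000000000000
Op 1: insert ant -> sets bits 1 11 -> bits=010000000001
Op 2: insert dog -> sets bits 2 4 -> bits=011010000001
Op 3: query hen -> checks bit7=0 (has a 0) -> no
Op 4: query dog -> checks bit2=1, bit4=1 (all 1) -> maybe
Op 5: query gnu -> checks bit10=0 (has a 0) -> no
Op 6: insert koi -> sets bits 8 11 -> bits=011010001001
Op 7: query hen -> checks bit7=0 (has a 0) -> no
Op 8: insert owl -> sets bits 5 11 -> bits=011011001001
Op 9: query koi -> checks bit8=1, bit11=1 (all 1) -> maybe
Op 10: query gnu -> checks bit10=0 (has a 0) -> no
Op 11: query owl -> checks bit5=1, bit11=1 (all 1) -> maybe
Op 12: query hen -> checks bit7=0 (has a 0) -> no
Query results in order: no maybe no no maybe no maybe no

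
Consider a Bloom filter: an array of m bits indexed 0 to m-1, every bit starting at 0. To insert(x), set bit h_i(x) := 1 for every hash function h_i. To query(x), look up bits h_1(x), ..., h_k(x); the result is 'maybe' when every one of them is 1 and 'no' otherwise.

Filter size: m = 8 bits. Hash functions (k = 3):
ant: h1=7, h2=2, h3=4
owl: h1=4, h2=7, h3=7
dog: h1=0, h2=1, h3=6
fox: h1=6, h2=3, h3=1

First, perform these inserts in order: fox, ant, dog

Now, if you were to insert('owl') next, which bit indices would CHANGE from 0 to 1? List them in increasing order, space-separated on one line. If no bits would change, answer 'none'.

Start: bits=00000000
After insert 'fox': sets bits 1 3 6 -> bits=01010010
After insert 'ant': sets bits 2 4 7 -> bits=01111011
After insert 'dog': sets bits 0 1 6 -> bits=11111011
insert 'owl' would touch bits 4 7; currently bit4=1, bit7=1
Bits that are 0 among those (would change 0->1): none

Answer: none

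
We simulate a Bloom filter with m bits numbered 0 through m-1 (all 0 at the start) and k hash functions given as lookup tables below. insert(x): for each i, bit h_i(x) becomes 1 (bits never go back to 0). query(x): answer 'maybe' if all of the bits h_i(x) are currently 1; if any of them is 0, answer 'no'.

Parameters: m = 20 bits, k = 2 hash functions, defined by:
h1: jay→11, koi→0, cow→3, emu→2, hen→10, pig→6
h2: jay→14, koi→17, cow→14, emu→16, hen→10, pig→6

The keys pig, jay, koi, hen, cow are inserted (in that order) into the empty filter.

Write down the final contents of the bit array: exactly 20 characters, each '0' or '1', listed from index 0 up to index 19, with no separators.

Answer: 10010010001100100100

Derivation:
Start: bits=00000000000000000000
After insert 'pig': sets bits 6 -> bits=00000010000000000000
After insert 'jay': sets bits 11 14 -> bits=00000010000100100000
After insert 'koi': sets bits 0 17 -> bits=10000010000100100100
After insert 'hen': sets bits 10 -> bits=10000010001100100100
After insert 'cow': sets bits 3 14 -> bits=10010010001100100100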